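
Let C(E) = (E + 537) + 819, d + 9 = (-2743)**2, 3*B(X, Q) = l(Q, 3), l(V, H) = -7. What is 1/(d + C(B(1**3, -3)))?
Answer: 3/22576181 ≈ 1.3288e-7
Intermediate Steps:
B(X, Q) = -7/3 (B(X, Q) = (1/3)*(-7) = -7/3)
d = 7524040 (d = -9 + (-2743)**2 = -9 + 7524049 = 7524040)
C(E) = 1356 + E (C(E) = (537 + E) + 819 = 1356 + E)
1/(d + C(B(1**3, -3))) = 1/(7524040 + (1356 - 7/3)) = 1/(7524040 + 4061/3) = 1/(22576181/3) = 3/22576181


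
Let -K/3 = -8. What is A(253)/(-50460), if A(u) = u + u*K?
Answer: -1265/10092 ≈ -0.12535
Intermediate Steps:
K = 24 (K = -3*(-8) = 24)
A(u) = 25*u (A(u) = u + u*24 = u + 24*u = 25*u)
A(253)/(-50460) = (25*253)/(-50460) = 6325*(-1/50460) = -1265/10092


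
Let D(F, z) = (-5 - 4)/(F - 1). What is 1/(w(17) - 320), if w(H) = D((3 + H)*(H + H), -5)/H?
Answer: -11543/3693769 ≈ -0.0031250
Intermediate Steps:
D(F, z) = -9/(-1 + F)
w(H) = -9/(H*(-1 + 2*H*(3 + H))) (w(H) = (-9/(-1 + (3 + H)*(H + H)))/H = (-9/(-1 + (3 + H)*(2*H)))/H = (-9/(-1 + 2*H*(3 + H)))/H = -9/(H*(-1 + 2*H*(3 + H))))
1/(w(17) - 320) = 1/(-9/(17*(-1 + 2*17*(3 + 17))) - 320) = 1/(-9*1/17/(-1 + 2*17*20) - 320) = 1/(-9*1/17/(-1 + 680) - 320) = 1/(-9*1/17/679 - 320) = 1/(-9*1/17*1/679 - 320) = 1/(-9/11543 - 320) = 1/(-3693769/11543) = -11543/3693769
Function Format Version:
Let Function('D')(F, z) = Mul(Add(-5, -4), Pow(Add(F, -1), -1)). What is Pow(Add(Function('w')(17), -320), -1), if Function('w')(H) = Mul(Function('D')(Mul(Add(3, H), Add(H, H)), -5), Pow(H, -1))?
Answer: Rational(-11543, 3693769) ≈ -0.0031250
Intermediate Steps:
Function('D')(F, z) = Mul(-9, Pow(Add(-1, F), -1))
Function('w')(H) = Mul(-9, Pow(H, -1), Pow(Add(-1, Mul(2, H, Add(3, H))), -1)) (Function('w')(H) = Mul(Mul(-9, Pow(Add(-1, Mul(Add(3, H), Add(H, H))), -1)), Pow(H, -1)) = Mul(Mul(-9, Pow(Add(-1, Mul(Add(3, H), Mul(2, H))), -1)), Pow(H, -1)) = Mul(Mul(-9, Pow(Add(-1, Mul(2, H, Add(3, H))), -1)), Pow(H, -1)) = Mul(-9, Pow(H, -1), Pow(Add(-1, Mul(2, H, Add(3, H))), -1)))
Pow(Add(Function('w')(17), -320), -1) = Pow(Add(Mul(-9, Pow(17, -1), Pow(Add(-1, Mul(2, 17, Add(3, 17))), -1)), -320), -1) = Pow(Add(Mul(-9, Rational(1, 17), Pow(Add(-1, Mul(2, 17, 20)), -1)), -320), -1) = Pow(Add(Mul(-9, Rational(1, 17), Pow(Add(-1, 680), -1)), -320), -1) = Pow(Add(Mul(-9, Rational(1, 17), Pow(679, -1)), -320), -1) = Pow(Add(Mul(-9, Rational(1, 17), Rational(1, 679)), -320), -1) = Pow(Add(Rational(-9, 11543), -320), -1) = Pow(Rational(-3693769, 11543), -1) = Rational(-11543, 3693769)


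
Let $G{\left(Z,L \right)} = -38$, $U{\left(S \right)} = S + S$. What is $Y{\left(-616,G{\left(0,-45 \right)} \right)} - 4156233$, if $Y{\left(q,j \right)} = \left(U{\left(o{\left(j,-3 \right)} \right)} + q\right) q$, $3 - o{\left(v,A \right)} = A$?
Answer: $-3784169$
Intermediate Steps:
$o{\left(v,A \right)} = 3 - A$
$U{\left(S \right)} = 2 S$
$Y{\left(q,j \right)} = q \left(12 + q\right)$ ($Y{\left(q,j \right)} = \left(2 \left(3 - -3\right) + q\right) q = \left(2 \left(3 + 3\right) + q\right) q = \left(2 \cdot 6 + q\right) q = \left(12 + q\right) q = q \left(12 + q\right)$)
$Y{\left(-616,G{\left(0,-45 \right)} \right)} - 4156233 = - 616 \left(12 - 616\right) - 4156233 = \left(-616\right) \left(-604\right) - 4156233 = 372064 - 4156233 = -3784169$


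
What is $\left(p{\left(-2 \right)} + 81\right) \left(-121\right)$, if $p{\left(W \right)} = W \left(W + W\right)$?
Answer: $-10769$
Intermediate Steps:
$p{\left(W \right)} = 2 W^{2}$ ($p{\left(W \right)} = W 2 W = 2 W^{2}$)
$\left(p{\left(-2 \right)} + 81\right) \left(-121\right) = \left(2 \left(-2\right)^{2} + 81\right) \left(-121\right) = \left(2 \cdot 4 + 81\right) \left(-121\right) = \left(8 + 81\right) \left(-121\right) = 89 \left(-121\right) = -10769$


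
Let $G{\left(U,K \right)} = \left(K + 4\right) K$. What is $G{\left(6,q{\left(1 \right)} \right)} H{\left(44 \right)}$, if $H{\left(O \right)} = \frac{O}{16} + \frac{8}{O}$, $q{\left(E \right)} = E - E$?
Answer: $0$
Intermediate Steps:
$q{\left(E \right)} = 0$
$H{\left(O \right)} = \frac{8}{O} + \frac{O}{16}$ ($H{\left(O \right)} = O \frac{1}{16} + \frac{8}{O} = \frac{O}{16} + \frac{8}{O} = \frac{8}{O} + \frac{O}{16}$)
$G{\left(U,K \right)} = K \left(4 + K\right)$ ($G{\left(U,K \right)} = \left(4 + K\right) K = K \left(4 + K\right)$)
$G{\left(6,q{\left(1 \right)} \right)} H{\left(44 \right)} = 0 \left(4 + 0\right) \left(\frac{8}{44} + \frac{1}{16} \cdot 44\right) = 0 \cdot 4 \left(8 \cdot \frac{1}{44} + \frac{11}{4}\right) = 0 \left(\frac{2}{11} + \frac{11}{4}\right) = 0 \cdot \frac{129}{44} = 0$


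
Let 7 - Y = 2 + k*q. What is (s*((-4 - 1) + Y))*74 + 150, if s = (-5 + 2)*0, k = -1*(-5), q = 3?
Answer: 150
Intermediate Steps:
k = 5
Y = -10 (Y = 7 - (2 + 5*3) = 7 - (2 + 15) = 7 - 1*17 = 7 - 17 = -10)
s = 0 (s = -3*0 = 0)
(s*((-4 - 1) + Y))*74 + 150 = (0*((-4 - 1) - 10))*74 + 150 = (0*(-5 - 10))*74 + 150 = (0*(-15))*74 + 150 = 0*74 + 150 = 0 + 150 = 150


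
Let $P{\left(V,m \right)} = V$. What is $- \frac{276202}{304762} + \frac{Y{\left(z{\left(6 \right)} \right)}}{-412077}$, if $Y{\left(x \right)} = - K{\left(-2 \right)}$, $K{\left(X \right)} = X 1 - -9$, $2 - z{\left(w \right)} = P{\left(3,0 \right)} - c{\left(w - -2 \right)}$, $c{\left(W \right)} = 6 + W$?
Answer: $- \frac{56907179110}{62792705337} \approx -0.90627$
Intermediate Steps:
$z{\left(w \right)} = 7 + w$ ($z{\left(w \right)} = 2 - \left(3 - \left(6 + \left(w - -2\right)\right)\right) = 2 - \left(3 - \left(6 + \left(w + 2\right)\right)\right) = 2 - \left(3 - \left(6 + \left(2 + w\right)\right)\right) = 2 - \left(3 - \left(8 + w\right)\right) = 2 - \left(-5 - w\right) = 2 + \left(5 + w\right) = 7 + w$)
$K{\left(X \right)} = 9 + X$ ($K{\left(X \right)} = X + 9 = 9 + X$)
$Y{\left(x \right)} = -7$ ($Y{\left(x \right)} = - (9 - 2) = \left(-1\right) 7 = -7$)
$- \frac{276202}{304762} + \frac{Y{\left(z{\left(6 \right)} \right)}}{-412077} = - \frac{276202}{304762} - \frac{7}{-412077} = \left(-276202\right) \frac{1}{304762} - - \frac{7}{412077} = - \frac{138101}{152381} + \frac{7}{412077} = - \frac{56907179110}{62792705337}$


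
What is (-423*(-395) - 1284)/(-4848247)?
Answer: -9753/285191 ≈ -0.034198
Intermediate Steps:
(-423*(-395) - 1284)/(-4848247) = (167085 - 1284)*(-1/4848247) = 165801*(-1/4848247) = -9753/285191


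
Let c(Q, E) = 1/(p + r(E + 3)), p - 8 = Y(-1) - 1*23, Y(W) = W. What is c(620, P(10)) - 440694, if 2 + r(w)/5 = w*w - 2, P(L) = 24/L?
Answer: -241941001/549 ≈ -4.4069e+5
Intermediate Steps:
r(w) = -20 + 5*w² (r(w) = -10 + 5*(w*w - 2) = -10 + 5*(w² - 2) = -10 + 5*(-2 + w²) = -10 + (-10 + 5*w²) = -20 + 5*w²)
p = -16 (p = 8 + (-1 - 1*23) = 8 + (-1 - 23) = 8 - 24 = -16)
c(Q, E) = 1/(-36 + 5*(3 + E)²) (c(Q, E) = 1/(-16 + (-20 + 5*(E + 3)²)) = 1/(-16 + (-20 + 5*(3 + E)²)) = 1/(-36 + 5*(3 + E)²))
c(620, P(10)) - 440694 = 1/(-36 + 5*(3 + 24/10)²) - 440694 = 1/(-36 + 5*(3 + 24*(⅒))²) - 440694 = 1/(-36 + 5*(3 + 12/5)²) - 440694 = 1/(-36 + 5*(27/5)²) - 440694 = 1/(-36 + 5*(729/25)) - 440694 = 1/(-36 + 729/5) - 440694 = 1/(549/5) - 440694 = 5/549 - 440694 = -241941001/549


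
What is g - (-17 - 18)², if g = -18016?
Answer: -19241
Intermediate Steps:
g - (-17 - 18)² = -18016 - (-17 - 18)² = -18016 - 1*(-35)² = -18016 - 1*1225 = -18016 - 1225 = -19241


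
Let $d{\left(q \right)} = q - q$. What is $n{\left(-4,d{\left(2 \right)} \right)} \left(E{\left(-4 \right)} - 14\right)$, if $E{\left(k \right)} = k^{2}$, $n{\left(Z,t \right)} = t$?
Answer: $0$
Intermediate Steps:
$d{\left(q \right)} = 0$
$n{\left(-4,d{\left(2 \right)} \right)} \left(E{\left(-4 \right)} - 14\right) = 0 \left(\left(-4\right)^{2} - 14\right) = 0 \left(16 - 14\right) = 0 \cdot 2 = 0$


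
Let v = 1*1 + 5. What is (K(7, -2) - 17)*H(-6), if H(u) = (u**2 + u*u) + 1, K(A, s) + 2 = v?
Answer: -949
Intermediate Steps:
v = 6 (v = 1 + 5 = 6)
K(A, s) = 4 (K(A, s) = -2 + 6 = 4)
H(u) = 1 + 2*u**2 (H(u) = (u**2 + u**2) + 1 = 2*u**2 + 1 = 1 + 2*u**2)
(K(7, -2) - 17)*H(-6) = (4 - 17)*(1 + 2*(-6)**2) = -13*(1 + 2*36) = -13*(1 + 72) = -13*73 = -949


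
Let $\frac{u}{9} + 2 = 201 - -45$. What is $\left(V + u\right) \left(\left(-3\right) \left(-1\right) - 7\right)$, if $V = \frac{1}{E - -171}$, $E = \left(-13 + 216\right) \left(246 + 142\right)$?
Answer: $- \frac{693365044}{78935} \approx -8784.0$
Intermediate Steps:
$E = 78764$ ($E = 203 \cdot 388 = 78764$)
$u = 2196$ ($u = -18 + 9 \left(201 - -45\right) = -18 + 9 \left(201 + 45\right) = -18 + 9 \cdot 246 = -18 + 2214 = 2196$)
$V = \frac{1}{78935}$ ($V = \frac{1}{78764 - -171} = \frac{1}{78764 + 171} = \frac{1}{78935} \approx 1.2669 \cdot 10^{-5}$)
$\left(V + u\right) \left(\left(-3\right) \left(-1\right) - 7\right) = \left(\frac{1}{78935} + 2196\right) \left(\left(-3\right) \left(-1\right) - 7\right) = \frac{173341261 \left(3 - 7\right)}{78935} = \frac{173341261}{78935} \left(-4\right) = - \frac{693365044}{78935}$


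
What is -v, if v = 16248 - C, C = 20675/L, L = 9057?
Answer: -147137461/9057 ≈ -16246.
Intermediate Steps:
C = 20675/9057 ≈ 2.2828
v = 147137461/9057 (v = 16248 - 1*20675/9057 = 16248 - 20675/9057 = 147137461/9057 ≈ 16246.)
-v = -1*147137461/9057 = -147137461/9057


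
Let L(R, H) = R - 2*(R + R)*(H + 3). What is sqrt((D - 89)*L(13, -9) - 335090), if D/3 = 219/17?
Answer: I*sqrt(101570410)/17 ≈ 592.84*I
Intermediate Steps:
D = 657/17 (D = 3*(219/17) = 657/17 ≈ 38.647)
L(R, H) = R - 4*R*(3 + H) (L(R, H) = R - 2*2*R*(3 + H) = R - 4*R*(3 + H))
sqrt((D - 89)*L(13, -9) - 335090) = sqrt((657/17 - 89)*(-1*13*(11 + 4*(-9))) - 335090) = sqrt(-(-856)*13*(11 - 36)/17 - 335090) = sqrt(-(-856)*13*(-25)/17 - 335090) = sqrt(-856/17*325 - 335090) = sqrt(-278200/17 - 335090) = sqrt(-5974730/17) = I*sqrt(101570410)/17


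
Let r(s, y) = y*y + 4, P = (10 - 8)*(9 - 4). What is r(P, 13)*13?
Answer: 2249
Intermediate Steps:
P = 10 (P = 2*5 = 10)
r(s, y) = 4 + y**2 (r(s, y) = y**2 + 4 = 4 + y**2)
r(P, 13)*13 = (4 + 13**2)*13 = (4 + 169)*13 = 173*13 = 2249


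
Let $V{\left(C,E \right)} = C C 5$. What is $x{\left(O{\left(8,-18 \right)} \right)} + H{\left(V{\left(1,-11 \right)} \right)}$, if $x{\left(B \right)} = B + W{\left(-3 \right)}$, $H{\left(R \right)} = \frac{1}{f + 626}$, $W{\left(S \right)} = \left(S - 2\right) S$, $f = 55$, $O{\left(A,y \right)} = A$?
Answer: $\frac{15664}{681} \approx 23.001$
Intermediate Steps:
$V{\left(C,E \right)} = 5 C^{2}$ ($V{\left(C,E \right)} = C^{2} \cdot 5 = 5 C^{2}$)
$W{\left(S \right)} = S \left(-2 + S\right)$ ($W{\left(S \right)} = \left(-2 + S\right) S = S \left(-2 + S\right)$)
$H{\left(R \right)} = \frac{1}{681}$ ($H{\left(R \right)} = \frac{1}{55 + 626} = \frac{1}{681}$)
$x{\left(B \right)} = 15 + B$ ($x{\left(B \right)} = B - 3 \left(-2 - 3\right) = B - -15 = B + 15 = 15 + B$)
$x{\left(O{\left(8,-18 \right)} \right)} + H{\left(V{\left(1,-11 \right)} \right)} = \left(15 + 8\right) + \frac{1}{681} = 23 + \frac{1}{681} = \frac{15664}{681}$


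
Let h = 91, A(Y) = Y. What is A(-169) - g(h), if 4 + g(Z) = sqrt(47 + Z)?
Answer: -165 - sqrt(138) ≈ -176.75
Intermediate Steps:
g(Z) = -4 + sqrt(47 + Z)
A(-169) - g(h) = -169 - (-4 + sqrt(47 + 91)) = -169 - (-4 + sqrt(138)) = -169 + (4 - sqrt(138)) = -165 - sqrt(138)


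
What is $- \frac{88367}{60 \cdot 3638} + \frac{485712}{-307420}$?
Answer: $- \frac{1331869985}{671036376} \approx -1.9848$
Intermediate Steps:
$- \frac{88367}{60 \cdot 3638} + \frac{485712}{-307420} = - \frac{88367}{218280} + 485712 \left(- \frac{1}{307420}\right) = \left(-88367\right) \frac{1}{218280} - \frac{121428}{76855} = - \frac{88367}{218280} - \frac{121428}{76855} = - \frac{1331869985}{671036376}$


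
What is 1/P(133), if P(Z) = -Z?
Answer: -1/133 ≈ -0.0075188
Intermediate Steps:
1/P(133) = 1/(-1*133) = 1/(-133) = -1/133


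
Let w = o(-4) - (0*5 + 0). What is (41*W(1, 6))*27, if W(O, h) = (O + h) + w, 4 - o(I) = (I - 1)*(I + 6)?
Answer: 23247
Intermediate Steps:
o(I) = 4 - (-1 + I)*(6 + I) (o(I) = 4 - (I - 1)*(I + 6) = 4 - (-1 + I)*(6 + I))
w = 14 (w = (10 - 1*(-4)² - 5*(-4)) - (0*5 + 0) = (10 - 1*16 + 20) - (0 + 0) = (10 - 16 + 20) - 1*0 = 14 + 0 = 14)
W(O, h) = 14 + O + h (W(O, h) = (O + h) + 14 = 14 + O + h)
(41*W(1, 6))*27 = (41*(14 + 1 + 6))*27 = (41*21)*27 = 861*27 = 23247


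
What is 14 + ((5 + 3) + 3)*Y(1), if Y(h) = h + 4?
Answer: 69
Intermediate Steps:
Y(h) = 4 + h
14 + ((5 + 3) + 3)*Y(1) = 14 + ((5 + 3) + 3)*(4 + 1) = 14 + (8 + 3)*5 = 14 + 11*5 = 14 + 55 = 69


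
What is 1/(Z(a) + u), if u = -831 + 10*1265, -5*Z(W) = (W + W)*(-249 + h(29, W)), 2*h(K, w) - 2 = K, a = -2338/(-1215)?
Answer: 6075/72892271 ≈ 8.3342e-5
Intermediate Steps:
a = 2338/1215 (a = -2338*(-1/1215) = 2338/1215 ≈ 1.9243)
h(K, w) = 1 + K/2
Z(W) = 467*W/5 (Z(W) = -(W + W)*(-249 + (1 + (1/2)*29))/5 = -2*W*(-249 + (1 + 29/2))/5 = -2*W*(-249 + 31/2)/5 = -2*W*(-467)/(5*2) = -(-467)*W/5 = 467*W/5)
u = 11819 (u = -831 + 12650 = 11819)
1/(Z(a) + u) = 1/((467/5)*(2338/1215) + 11819) = 1/(1091846/6075 + 11819) = 1/(72892271/6075) = 6075/72892271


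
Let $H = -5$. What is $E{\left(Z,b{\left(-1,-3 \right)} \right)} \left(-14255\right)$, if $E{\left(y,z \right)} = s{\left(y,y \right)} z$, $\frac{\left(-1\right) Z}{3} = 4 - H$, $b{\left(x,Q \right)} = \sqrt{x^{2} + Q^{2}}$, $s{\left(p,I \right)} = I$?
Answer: $384885 \sqrt{10} \approx 1.2171 \cdot 10^{6}$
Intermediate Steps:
$b{\left(x,Q \right)} = \sqrt{Q^{2} + x^{2}}$
$Z = -27$ ($Z = - 3 \left(4 - -5\right) = - 3 \left(4 + 5\right) = \left(-3\right) 9 = -27$)
$E{\left(y,z \right)} = y z$
$E{\left(Z,b{\left(-1,-3 \right)} \right)} \left(-14255\right) = - 27 \sqrt{\left(-3\right)^{2} + \left(-1\right)^{2}} \left(-14255\right) = - 27 \sqrt{9 + 1} \left(-14255\right) = - 27 \sqrt{10} \left(-14255\right) = 384885 \sqrt{10}$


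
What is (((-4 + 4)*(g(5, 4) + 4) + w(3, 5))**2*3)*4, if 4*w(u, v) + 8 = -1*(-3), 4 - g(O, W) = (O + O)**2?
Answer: 75/4 ≈ 18.750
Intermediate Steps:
g(O, W) = 4 - 4*O**2 (g(O, W) = 4 - (O + O)**2 = 4 - (2*O)**2 = 4 - 4*O**2)
w(u, v) = -5/4 (w(u, v) = -2 + (-1*(-3))/4 = -2 + (1/4)*3 = -2 + 3/4 = -5/4)
(((-4 + 4)*(g(5, 4) + 4) + w(3, 5))**2*3)*4 = (((-4 + 4)*((4 - 4*5**2) + 4) - 5/4)**2*3)*4 = ((0*((4 - 4*25) + 4) - 5/4)**2*3)*4 = ((0*((4 - 100) + 4) - 5/4)**2*3)*4 = ((0*(-96 + 4) - 5/4)**2*3)*4 = ((0*(-92) - 5/4)**2*3)*4 = ((0 - 5/4)**2*3)*4 = ((-5/4)**2*3)*4 = ((25/16)*3)*4 = (75/16)*4 = 75/4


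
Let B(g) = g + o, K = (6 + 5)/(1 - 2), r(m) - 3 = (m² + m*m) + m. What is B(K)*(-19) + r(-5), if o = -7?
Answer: 390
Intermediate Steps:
r(m) = 3 + m + 2*m² (r(m) = 3 + ((m² + m*m) + m) = 3 + ((m² + m²) + m) = 3 + (2*m² + m) = 3 + (m + 2*m²) = 3 + m + 2*m²)
K = -11 (K = 11/(-1) = 11*(-1) = -11)
B(g) = -7 + g (B(g) = g - 7 = -7 + g)
B(K)*(-19) + r(-5) = (-7 - 11)*(-19) + (3 - 5 + 2*(-5)²) = -18*(-19) + (3 - 5 + 2*25) = 342 + (3 - 5 + 50) = 342 + 48 = 390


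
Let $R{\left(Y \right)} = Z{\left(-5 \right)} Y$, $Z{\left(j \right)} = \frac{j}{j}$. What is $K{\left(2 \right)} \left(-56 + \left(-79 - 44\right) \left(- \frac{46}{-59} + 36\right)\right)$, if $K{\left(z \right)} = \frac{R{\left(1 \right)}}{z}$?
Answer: $- \frac{135107}{59} \approx -2289.9$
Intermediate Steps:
$Z{\left(j \right)} = 1$
$R{\left(Y \right)} = Y$ ($R{\left(Y \right)} = 1 Y = Y$)
$K{\left(z \right)} = \frac{1}{z}$ ($K{\left(z \right)} = 1 \frac{1}{z} = \frac{1}{z}$)
$K{\left(2 \right)} \left(-56 + \left(-79 - 44\right) \left(- \frac{46}{-59} + 36\right)\right) = \frac{-56 + \left(-79 - 44\right) \left(- \frac{46}{-59} + 36\right)}{2} = \frac{-56 - 123 \left(\left(-46\right) \left(- \frac{1}{59}\right) + 36\right)}{2} = \frac{-56 - 123 \left(\frac{46}{59} + 36\right)}{2} = \frac{-56 - \frac{266910}{59}}{2} = \frac{1}{2} \left(- \frac{270214}{59}\right) = - \frac{135107}{59}$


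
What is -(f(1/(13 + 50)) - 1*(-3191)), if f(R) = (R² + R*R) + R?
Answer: -12665144/3969 ≈ -3191.0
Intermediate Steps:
f(R) = R + 2*R² (f(R) = (R² + R²) + R = 2*R² + R = R + 2*R²)
-(f(1/(13 + 50)) - 1*(-3191)) = -((1 + 2/(13 + 50))/(13 + 50) - 1*(-3191)) = -((1 + 2/63)/63 + 3191) = -((1/63)*(65/63) + 3191) = -(65/3969 + 3191) = -1*12665144/3969 = -12665144/3969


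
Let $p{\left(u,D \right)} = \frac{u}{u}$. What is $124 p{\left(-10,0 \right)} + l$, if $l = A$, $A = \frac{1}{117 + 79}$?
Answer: $\frac{24305}{196} \approx 124.01$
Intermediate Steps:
$p{\left(u,D \right)} = 1$
$A = \frac{1}{196} \approx 0.005102$
$l = \frac{1}{196} \approx 0.005102$
$124 p{\left(-10,0 \right)} + l = 124 \cdot 1 + \frac{1}{196} = 124 + \frac{1}{196} = \frac{24305}{196}$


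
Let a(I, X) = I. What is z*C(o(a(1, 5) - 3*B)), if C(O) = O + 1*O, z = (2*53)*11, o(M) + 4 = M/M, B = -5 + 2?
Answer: -6996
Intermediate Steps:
B = -3
o(M) = -3 (o(M) = -4 + M/M = -4 + 1 = -3)
z = 1166 (z = 106*11 = 1166)
C(O) = 2*O (C(O) = O + O = 2*O)
z*C(o(a(1, 5) - 3*B)) = 1166*(2*(-3)) = 1166*(-6) = -6996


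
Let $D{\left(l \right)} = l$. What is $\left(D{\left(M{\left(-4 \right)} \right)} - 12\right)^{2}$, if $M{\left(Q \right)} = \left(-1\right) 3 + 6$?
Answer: $81$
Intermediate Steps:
$M{\left(Q \right)} = 3$ ($M{\left(Q \right)} = -3 + 6 = 3$)
$\left(D{\left(M{\left(-4 \right)} \right)} - 12\right)^{2} = \left(3 - 12\right)^{2} = \left(-9\right)^{2} = 81$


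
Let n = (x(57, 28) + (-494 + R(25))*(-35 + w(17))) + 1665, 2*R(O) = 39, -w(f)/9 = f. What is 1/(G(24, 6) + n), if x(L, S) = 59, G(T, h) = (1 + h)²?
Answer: 1/90979 ≈ 1.0992e-5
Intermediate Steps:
w(f) = -9*f
R(O) = 39/2 (R(O) = (½)*39 = 39/2)
n = 90930 (n = (59 + (-494 + 39/2)*(-35 - 9*17)) + 1665 = (59 - 949*(-35 - 153)/2) + 1665 = (59 - 949/2*(-188)) + 1665 = (59 + 89206) + 1665 = 89265 + 1665 = 90930)
1/(G(24, 6) + n) = 1/((1 + 6)² + 90930) = 1/(7² + 90930) = 1/(49 + 90930) = 1/90979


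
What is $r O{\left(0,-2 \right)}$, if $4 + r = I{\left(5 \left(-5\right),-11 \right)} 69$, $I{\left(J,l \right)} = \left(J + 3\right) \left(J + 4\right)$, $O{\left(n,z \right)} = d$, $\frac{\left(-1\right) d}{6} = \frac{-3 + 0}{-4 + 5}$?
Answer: $573732$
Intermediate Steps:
$d = 18$ ($d = - 6 \frac{-3 + 0}{-4 + 5} = - 6 \left(- \frac{3}{1}\right) = - 6 \left(\left(-3\right) 1\right) = \left(-6\right) \left(-3\right) = 18$)
$O{\left(n,z \right)} = 18$
$I{\left(J,l \right)} = \left(3 + J\right) \left(4 + J\right)$
$r = 31874$ ($r = -4 + \left(12 + \left(5 \left(-5\right)\right)^{2} + 7 \cdot 5 \left(-5\right)\right) 69 = -4 + \left(12 + \left(-25\right)^{2} + 7 \left(-25\right)\right) 69 = -4 + \left(12 + 625 - 175\right) 69 = -4 + 462 \cdot 69 = -4 + 31878 = 31874$)
$r O{\left(0,-2 \right)} = 31874 \cdot 18 = 573732$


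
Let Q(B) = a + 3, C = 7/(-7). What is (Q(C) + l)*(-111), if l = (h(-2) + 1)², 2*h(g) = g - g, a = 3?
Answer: -777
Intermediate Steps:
C = -1 (C = 7*(-⅐) = -1)
Q(B) = 6 (Q(B) = 3 + 3 = 6)
h(g) = 0 (h(g) = (g - g)/2 = (½)*0 = 0)
l = 1 (l = (0 + 1)² = 1² = 1)
(Q(C) + l)*(-111) = (6 + 1)*(-111) = 7*(-111) = -777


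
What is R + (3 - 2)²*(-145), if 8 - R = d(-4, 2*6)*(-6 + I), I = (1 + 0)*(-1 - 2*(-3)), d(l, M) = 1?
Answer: -136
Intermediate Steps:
I = 5 (I = 1*(-1 + 6) = 1*5 = 5)
R = 9 (R = 8 - (-6 + 5) = 8 - (-1) = 8 - 1*(-1) = 8 + 1 = 9)
R + (3 - 2)²*(-145) = 9 + (3 - 2)²*(-145) = 9 + 1²*(-145) = 9 + 1*(-145) = 9 - 145 = -136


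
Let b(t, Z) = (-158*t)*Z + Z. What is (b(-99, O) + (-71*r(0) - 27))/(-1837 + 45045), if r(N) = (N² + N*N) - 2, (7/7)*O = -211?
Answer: -1650279/21604 ≈ -76.388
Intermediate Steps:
O = -211
b(t, Z) = Z - 158*Z*t (b(t, Z) = -158*Z*t + Z = Z - 158*Z*t)
r(N) = -2 + 2*N² (r(N) = (N² + N²) - 2 = 2*N² - 2 = -2 + 2*N²)
(b(-99, O) + (-71*r(0) - 27))/(-1837 + 45045) = (-211*(1 - 158*(-99)) + (-71*(-2 + 2*0²) - 27))/(-1837 + 45045) = (-211*(1 + 15642) + (-71*(-2 + 2*0) - 27))/43208 = (-211*15643 + (-71*(-2 + 0) - 27))*(1/43208) = (-3300673 + (-71*(-2) - 27))*(1/43208) = (-3300673 + (142 - 27))*(1/43208) = (-3300673 + 115)*(1/43208) = -3300558*1/43208 = -1650279/21604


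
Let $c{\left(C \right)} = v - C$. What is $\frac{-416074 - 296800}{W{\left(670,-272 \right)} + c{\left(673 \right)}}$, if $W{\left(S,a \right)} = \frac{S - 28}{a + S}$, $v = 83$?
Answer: $\frac{141861926}{117089} \approx 1211.6$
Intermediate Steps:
$c{\left(C \right)} = 83 - C$
$W{\left(S,a \right)} = \frac{-28 + S}{S + a}$
$\frac{-416074 - 296800}{W{\left(670,-272 \right)} + c{\left(673 \right)}} = \frac{-416074 - 296800}{\frac{-28 + 670}{670 - 272} + \left(83 - 673\right)} = - \frac{712874}{\frac{1}{398} \cdot 642 + \left(83 - 673\right)} = - \frac{712874}{\frac{1}{398} \cdot 642 - 590} = - \frac{712874}{\frac{321}{199} - 590} = - \frac{712874}{- \frac{117089}{199}} = \left(-712874\right) \left(- \frac{199}{117089}\right) = \frac{141861926}{117089}$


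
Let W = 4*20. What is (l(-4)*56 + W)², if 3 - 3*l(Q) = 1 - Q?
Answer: 16384/9 ≈ 1820.4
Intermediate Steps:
l(Q) = ⅔ + Q/3 (l(Q) = 1 - (1 - Q)/3 = 1 + (-⅓ + Q/3) = ⅔ + Q/3)
W = 80
(l(-4)*56 + W)² = ((⅔ + (⅓)*(-4))*56 + 80)² = ((⅔ - 4/3)*56 + 80)² = (-⅔*56 + 80)² = (-112/3 + 80)² = (128/3)² = 16384/9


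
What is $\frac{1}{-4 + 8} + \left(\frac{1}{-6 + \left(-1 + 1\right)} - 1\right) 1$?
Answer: $- \frac{11}{12} \approx -0.91667$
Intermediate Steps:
$\frac{1}{-4 + 8} + \left(\frac{1}{-6 + \left(-1 + 1\right)} - 1\right) 1 = \frac{1}{4} + \left(\frac{1}{-6 + 0} - 1\right) 1 = \frac{1}{4} + \left(\frac{1}{-6} - 1\right) 1 = \frac{1}{4} + \left(- \frac{1}{6} - 1\right) 1 = \frac{1}{4} - \frac{7}{6} = - \frac{11}{12}$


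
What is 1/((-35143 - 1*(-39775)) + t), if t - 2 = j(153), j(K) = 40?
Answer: 1/4674 ≈ 0.00021395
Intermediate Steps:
t = 42 (t = 2 + 40 = 42)
1/((-35143 - 1*(-39775)) + t) = 1/((-35143 - 1*(-39775)) + 42) = 1/((-35143 + 39775) + 42) = 1/(4632 + 42) = 1/4674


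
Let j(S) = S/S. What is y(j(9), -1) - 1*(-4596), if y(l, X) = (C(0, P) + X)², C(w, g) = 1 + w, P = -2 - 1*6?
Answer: 4596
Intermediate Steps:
P = -8 (P = -2 - 6 = -8)
j(S) = 1
y(l, X) = (1 + X)² (y(l, X) = ((1 + 0) + X)² = (1 + X)²)
y(j(9), -1) - 1*(-4596) = (1 - 1)² - 1*(-4596) = 0² + 4596 = 0 + 4596 = 4596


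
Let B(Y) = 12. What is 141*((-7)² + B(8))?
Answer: 8601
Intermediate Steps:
141*((-7)² + B(8)) = 141*((-7)² + 12) = 141*(49 + 12) = 141*61 = 8601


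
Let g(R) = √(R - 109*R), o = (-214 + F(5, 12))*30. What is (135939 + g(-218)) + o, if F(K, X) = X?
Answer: 129879 + 6*√654 ≈ 1.3003e+5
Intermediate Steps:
o = -6060 (o = (-214 + 12)*30 = -202*30 = -6060)
g(R) = 6*√3*√(-R) (g(R) = √(-108*R) = 6*√3*√(-R))
(135939 + g(-218)) + o = (135939 + 6*√3*√(-1*(-218))) - 6060 = (135939 + 6*√3*√218) - 6060 = (135939 + 6*√654) - 6060 = 129879 + 6*√654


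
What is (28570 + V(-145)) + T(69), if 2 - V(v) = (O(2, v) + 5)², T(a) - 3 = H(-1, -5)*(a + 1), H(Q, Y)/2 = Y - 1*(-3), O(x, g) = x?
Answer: 28246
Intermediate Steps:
H(Q, Y) = 6 + 2*Y (H(Q, Y) = 2*(Y - 1*(-3)) = 2*(Y + 3) = 2*(3 + Y) = 6 + 2*Y)
T(a) = -1 - 4*a (T(a) = 3 + (6 + 2*(-5))*(a + 1) = 3 + (6 - 10)*(1 + a) = 3 - 4*(1 + a) = 3 + (-4 - 4*a) = -1 - 4*a)
V(v) = -47 (V(v) = 2 - (2 + 5)² = 2 - 1*7² = 2 - 1*49 = 2 - 49 = -47)
(28570 + V(-145)) + T(69) = (28570 - 47) + (-1 - 4*69) = 28523 + (-1 - 276) = 28523 - 277 = 28246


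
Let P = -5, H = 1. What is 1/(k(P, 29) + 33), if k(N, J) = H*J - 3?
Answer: 1/59 ≈ 0.016949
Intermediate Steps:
k(N, J) = -3 + J (k(N, J) = 1*J - 3 = J - 3 = -3 + J)
1/(k(P, 29) + 33) = 1/((-3 + 29) + 33) = 1/(26 + 33) = 1/59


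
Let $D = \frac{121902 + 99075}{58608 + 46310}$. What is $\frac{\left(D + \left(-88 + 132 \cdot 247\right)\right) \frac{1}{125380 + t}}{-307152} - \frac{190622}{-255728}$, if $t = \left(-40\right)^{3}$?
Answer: $\frac{428469171407718943}{574812024883291008} \approx 0.74541$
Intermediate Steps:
$t = -64000$
$D = \frac{220977}{104918} \approx 2.1062$
$\frac{\left(D + \left(-88 + 132 \cdot 247\right)\right) \frac{1}{125380 + t}}{-307152} - \frac{190622}{-255728} = \frac{\left(\frac{220977}{104918} + \left(-88 + 132 \cdot 247\right)\right) \frac{1}{125380 - 64000}}{-307152} - \frac{190622}{-255728} = \frac{\frac{220977}{104918} + \left(-88 + 32604\right)}{61380} \left(- \frac{1}{307152}\right) - - \frac{95311}{127864} = \left(\frac{220977}{104918} + 32516\right) \frac{1}{61380} \left(- \frac{1}{307152}\right) + \frac{95311}{127864} = \frac{3411734665}{104918} \cdot \frac{1}{61380} \left(- \frac{1}{307152}\right) + \frac{95311}{127864} = \frac{682346933}{1287973368} \left(- \frac{1}{307152}\right) + \frac{95311}{127864} = - \frac{682346933}{395603595927936} + \frac{95311}{127864} = \frac{428469171407718943}{574812024883291008}$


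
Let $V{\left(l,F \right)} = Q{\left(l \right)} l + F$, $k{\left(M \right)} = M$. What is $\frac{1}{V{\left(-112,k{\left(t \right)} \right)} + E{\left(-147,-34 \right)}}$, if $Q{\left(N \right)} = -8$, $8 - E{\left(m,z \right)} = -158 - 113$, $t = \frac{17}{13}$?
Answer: $\frac{13}{15292} \approx 0.00085012$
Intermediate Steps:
$t = \frac{17}{13}$ ($t = 17 \cdot \frac{1}{13} = \frac{17}{13} \approx 1.3077$)
$E{\left(m,z \right)} = 279$ ($E{\left(m,z \right)} = 8 - \left(-158 - 113\right) = 8 - -271 = 8 + 271 = 279$)
$V{\left(l,F \right)} = F - 8 l$ ($V{\left(l,F \right)} = - 8 l + F = F - 8 l$)
$\frac{1}{V{\left(-112,k{\left(t \right)} \right)} + E{\left(-147,-34 \right)}} = \frac{1}{\left(\frac{17}{13} - -896\right) + 279} = \frac{1}{\left(\frac{17}{13} + 896\right) + 279} = \frac{1}{\frac{11665}{13} + 279} = \frac{1}{\frac{15292}{13}} = \frac{13}{15292}$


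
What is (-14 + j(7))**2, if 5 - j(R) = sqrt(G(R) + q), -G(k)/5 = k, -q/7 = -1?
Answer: 53 + 36*I*sqrt(7) ≈ 53.0 + 95.247*I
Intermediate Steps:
q = 7 (q = -7*(-1) = 7)
G(k) = -5*k
j(R) = 5 - sqrt(7 - 5*R) (j(R) = 5 - sqrt(-5*R + 7) = 5 - sqrt(7 - 5*R))
(-14 + j(7))**2 = (-14 + (5 - sqrt(7 - 5*7)))**2 = (-14 + (5 - sqrt(7 - 35)))**2 = (-14 + (5 - sqrt(-28)))**2 = (-14 + (5 - 2*I*sqrt(7)))**2 = (-9 - 2*I*sqrt(7))**2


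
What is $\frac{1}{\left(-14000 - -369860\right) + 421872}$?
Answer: $\frac{1}{777732} \approx 1.2858 \cdot 10^{-6}$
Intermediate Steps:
$\frac{1}{\left(-14000 - -369860\right) + 421872} = \frac{1}{\left(-14000 + 369860\right) + 421872} = \frac{1}{355860 + 421872} = \frac{1}{777732}$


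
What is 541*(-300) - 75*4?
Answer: -162600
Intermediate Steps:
541*(-300) - 75*4 = -162300 - 300 = -162600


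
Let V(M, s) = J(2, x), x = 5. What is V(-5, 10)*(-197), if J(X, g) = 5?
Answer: -985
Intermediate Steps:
V(M, s) = 5
V(-5, 10)*(-197) = 5*(-197) = -985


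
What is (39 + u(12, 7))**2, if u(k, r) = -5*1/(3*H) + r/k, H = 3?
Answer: 1974025/1296 ≈ 1523.2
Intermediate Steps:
u(k, r) = -5/9 + r/k (u(k, r) = -5/(3*3) + r/k = -5/9 + r/k)
(39 + u(12, 7))**2 = (39 + (-5/9 + 7/12))**2 = (39 + 1/36)**2 = (1405/36)**2 = 1974025/1296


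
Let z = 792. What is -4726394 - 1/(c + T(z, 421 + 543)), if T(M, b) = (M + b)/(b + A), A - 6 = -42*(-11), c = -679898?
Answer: -1150418691469372/243403045 ≈ -4.7264e+6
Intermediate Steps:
A = 468 (A = 6 - 42*(-11) = 6 + 462 = 468)
T(M, b) = (M + b)/(468 + b) (T(M, b) = (M + b)/(b + 468) = (M + b)/(468 + b))
-4726394 - 1/(c + T(z, 421 + 543)) = -4726394 - 1/(-679898 + (792 + (421 + 543))/(468 + (421 + 543))) = -4726394 - 1/(-679898 + (792 + 964)/(468 + 964)) = -4726394 - 1/(-679898 + 1756/1432) = -4726394 - 1/(-679898 + (1/1432)*1756) = -4726394 - 1/(-679898 + 439/358) = -4726394 - 1/(-243403045/358) = -4726394 - 1*(-358/243403045) = -4726394 + 358/243403045 = -1150418691469372/243403045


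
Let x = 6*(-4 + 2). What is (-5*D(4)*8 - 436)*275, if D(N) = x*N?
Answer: 408100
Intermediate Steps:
x = -12 (x = 6*(-2) = -12)
D(N) = -12*N
(-5*D(4)*8 - 436)*275 = (-(-60)*4*8 - 436)*275 = (-5*(-48)*8 - 436)*275 = (240*8 - 436)*275 = (1920 - 436)*275 = 1484*275 = 408100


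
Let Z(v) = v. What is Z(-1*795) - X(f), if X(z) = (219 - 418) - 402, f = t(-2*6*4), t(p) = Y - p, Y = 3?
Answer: -194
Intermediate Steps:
t(p) = 3 - p
f = 51 (f = 3 - (-2*6)*4 = 3 - (-12)*4 = 3 - 1*(-48) = 3 + 48 = 51)
X(z) = -601 (X(z) = -199 - 402 = -601)
Z(-1*795) - X(f) = -1*795 - 1*(-601) = -795 + 601 = -194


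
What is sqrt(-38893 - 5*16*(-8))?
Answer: I*sqrt(38253) ≈ 195.58*I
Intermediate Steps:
sqrt(-38893 - 5*16*(-8)) = sqrt(-38893 - 80*(-8)) = sqrt(-38893 + 640) = sqrt(-38253) = I*sqrt(38253)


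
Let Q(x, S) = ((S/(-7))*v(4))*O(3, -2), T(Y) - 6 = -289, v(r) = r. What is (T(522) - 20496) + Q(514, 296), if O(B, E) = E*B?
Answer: -138349/7 ≈ -19764.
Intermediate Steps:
O(B, E) = B*E
T(Y) = -283 (T(Y) = 6 - 289 = -283)
Q(x, S) = 24*S/7 (Q(x, S) = ((S/(-7))*4)*(3*(-2)) = ((S*(-1/7))*4)*(-6) = (-S/7*4)*(-6) = -4*S/7*(-6) = 24*S/7)
(T(522) - 20496) + Q(514, 296) = (-283 - 20496) + (24/7)*296 = -20779 + 7104/7 = -138349/7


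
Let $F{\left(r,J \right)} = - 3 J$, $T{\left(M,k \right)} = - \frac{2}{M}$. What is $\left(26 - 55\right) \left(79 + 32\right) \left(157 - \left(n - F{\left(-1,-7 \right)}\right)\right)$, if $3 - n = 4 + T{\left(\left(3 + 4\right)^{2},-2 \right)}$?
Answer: $- \frac{28227411}{49} \approx -5.7607 \cdot 10^{5}$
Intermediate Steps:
$n = - \frac{47}{49}$ ($n = 3 - \left(4 - \frac{2}{\left(3 + 4\right)^{2}}\right) = 3 - \left(4 - \frac{2}{7^{2}}\right) = 3 - \left(4 - \frac{2}{49}\right) = 3 - \frac{194}{49} = - \frac{47}{49} \approx -0.95918$)
$\left(26 - 55\right) \left(79 + 32\right) \left(157 - \left(n - F{\left(-1,-7 \right)}\right)\right) = \left(26 - 55\right) \left(79 + 32\right) \left(157 - - \frac{1076}{49}\right) = \left(-29\right) 111 \left(157 + \left(21 + \frac{47}{49}\right)\right) = - 3219 \left(157 + \frac{1076}{49}\right) = \left(-3219\right) \frac{8769}{49} = - \frac{28227411}{49}$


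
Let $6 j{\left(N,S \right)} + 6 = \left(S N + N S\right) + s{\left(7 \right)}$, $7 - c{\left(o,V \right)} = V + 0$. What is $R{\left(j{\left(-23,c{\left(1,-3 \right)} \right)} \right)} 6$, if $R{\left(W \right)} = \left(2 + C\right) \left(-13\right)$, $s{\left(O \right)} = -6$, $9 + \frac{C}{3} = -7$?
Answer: $3588$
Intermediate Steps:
$C = -48$ ($C = -27 + 3 \left(-7\right) = -27 - 21 = -48$)
$c{\left(o,V \right)} = 7 - V$ ($c{\left(o,V \right)} = 7 - \left(V + 0\right) = 7 - V$)
$j{\left(N,S \right)} = -2 + \frac{N S}{3}$ ($j{\left(N,S \right)} = -1 + \frac{\left(S N + N S\right) - 6}{6} = -1 + \frac{\left(N S + N S\right) - 6}{6} = -1 + \frac{2 N S - 6}{6} = -1 + \frac{-6 + 2 N S}{6} = -1 + \left(-1 + \frac{N S}{3}\right) = -2 + \frac{N S}{3}$)
$R{\left(W \right)} = 598$ ($R{\left(W \right)} = \left(2 - 48\right) \left(-13\right) = \left(-46\right) \left(-13\right) = 598$)
$R{\left(j{\left(-23,c{\left(1,-3 \right)} \right)} \right)} 6 = 598 \cdot 6 = 3588$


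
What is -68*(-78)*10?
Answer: 53040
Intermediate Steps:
-68*(-78)*10 = 5304*10 = 53040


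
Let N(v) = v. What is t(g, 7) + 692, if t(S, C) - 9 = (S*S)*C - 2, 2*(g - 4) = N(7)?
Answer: 4371/4 ≈ 1092.8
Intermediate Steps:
g = 15/2 (g = 4 + (1/2)*7 = 4 + 7/2 = 15/2 ≈ 7.5000)
t(S, C) = 7 + C*S**2 (t(S, C) = 9 + ((S*S)*C - 2) = 9 + (S**2*C - 2) = 9 + (C*S**2 - 2) = 9 + (-2 + C*S**2) = 7 + C*S**2)
t(g, 7) + 692 = (7 + 7*(15/2)**2) + 692 = (7 + 7*(225/4)) + 692 = (7 + 1575/4) + 692 = 1603/4 + 692 = 4371/4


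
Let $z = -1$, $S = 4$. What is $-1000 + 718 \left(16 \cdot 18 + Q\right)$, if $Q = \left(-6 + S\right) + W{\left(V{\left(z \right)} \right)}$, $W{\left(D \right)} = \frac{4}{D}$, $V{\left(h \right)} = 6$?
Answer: $\frac{614480}{3} \approx 2.0483 \cdot 10^{5}$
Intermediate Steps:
$Q = - \frac{4}{3}$ ($Q = \left(-6 + 4\right) + \frac{4}{6} = -2 + 4 \cdot \frac{1}{6} = -2 + \frac{2}{3} = - \frac{4}{3} \approx -1.3333$)
$-1000 + 718 \left(16 \cdot 18 + Q\right) = -1000 + 718 \left(16 \cdot 18 - \frac{4}{3}\right) = -1000 + 718 \left(288 - \frac{4}{3}\right) = -1000 + 718 \cdot \frac{860}{3} = -1000 + \frac{617480}{3} = \frac{614480}{3}$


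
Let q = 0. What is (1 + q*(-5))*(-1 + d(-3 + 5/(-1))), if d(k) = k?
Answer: -9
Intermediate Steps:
(1 + q*(-5))*(-1 + d(-3 + 5/(-1))) = (1 + 0*(-5))*(-1 + (-3 + 5/(-1))) = (1 + 0)*(-1 + (-3 - 1*5)) = 1*(-1 + (-3 - 5)) = 1*(-1 - 8) = 1*(-9) = -9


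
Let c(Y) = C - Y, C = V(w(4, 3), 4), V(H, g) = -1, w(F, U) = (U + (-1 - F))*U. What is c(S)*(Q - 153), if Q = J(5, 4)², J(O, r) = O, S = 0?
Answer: 128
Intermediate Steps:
w(F, U) = U*(-1 + U - F) (w(F, U) = (-1 + U - F)*U = U*(-1 + U - F))
C = -1
Q = 25 (Q = 5² = 25)
c(Y) = -1 - Y
c(S)*(Q - 153) = (-1 - 1*0)*(25 - 153) = (-1 + 0)*(-128) = -1*(-128) = 128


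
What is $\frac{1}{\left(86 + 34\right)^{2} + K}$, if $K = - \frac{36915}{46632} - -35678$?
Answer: $\frac{15544}{778400127} \approx 1.9969 \cdot 10^{-5}$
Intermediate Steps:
$K = \frac{554566527}{15544}$ ($K = \left(-36915\right) \frac{1}{46632} + 35678 = - \frac{12305}{15544} + 35678 = \frac{554566527}{15544} \approx 35677.0$)
$\frac{1}{\left(86 + 34\right)^{2} + K} = \frac{1}{\left(86 + 34\right)^{2} + \frac{554566527}{15544}} = \frac{1}{120^{2} + \frac{554566527}{15544}} = \frac{1}{14400 + \frac{554566527}{15544}} = \frac{1}{\frac{778400127}{15544}} = \frac{15544}{778400127}$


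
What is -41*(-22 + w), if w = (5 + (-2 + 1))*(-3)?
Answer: 1394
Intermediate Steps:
w = -12 (w = (5 - 1)*(-3) = 4*(-3) = -12)
-41*(-22 + w) = -41*(-22 - 12) = -41*(-34) = 1394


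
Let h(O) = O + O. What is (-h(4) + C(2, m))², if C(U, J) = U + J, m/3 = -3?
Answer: 225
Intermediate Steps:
m = -9 (m = 3*(-3) = -9)
C(U, J) = J + U
h(O) = 2*O
(-h(4) + C(2, m))² = (-2*4 + (-9 + 2))² = (-1*8 - 7)² = (-8 - 7)² = (-15)² = 225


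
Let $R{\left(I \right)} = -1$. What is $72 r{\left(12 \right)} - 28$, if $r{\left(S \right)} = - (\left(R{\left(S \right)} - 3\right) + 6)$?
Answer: $-172$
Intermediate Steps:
$r{\left(S \right)} = -2$ ($r{\left(S \right)} = - (\left(-1 - 3\right) + 6) = - (-4 + 6) = \left(-1\right) 2 = -2$)
$72 r{\left(12 \right)} - 28 = 72 \left(-2\right) - 28 = -144 - 28 = -172$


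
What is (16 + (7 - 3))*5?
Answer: 100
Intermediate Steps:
(16 + (7 - 3))*5 = (16 + 4)*5 = 20*5 = 100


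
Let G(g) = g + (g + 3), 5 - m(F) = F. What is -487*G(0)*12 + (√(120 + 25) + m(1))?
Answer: -17528 + √145 ≈ -17516.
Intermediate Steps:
m(F) = 5 - F
G(g) = 3 + 2*g (G(g) = g + (3 + g) = 3 + 2*g)
-487*G(0)*12 + (√(120 + 25) + m(1)) = -487*(3 + 2*0)*12 + (√(120 + 25) + (5 - 1*1)) = -487*(3 + 0)*12 + (√145 + (5 - 1)) = -1461*12 + (√145 + 4) = -487*36 + (4 + √145) = -17532 + (4 + √145) = -17528 + √145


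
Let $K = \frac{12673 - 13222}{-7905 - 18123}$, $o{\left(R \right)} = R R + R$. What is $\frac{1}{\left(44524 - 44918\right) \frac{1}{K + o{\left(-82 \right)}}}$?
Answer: $- \frac{19208725}{1139448} \approx -16.858$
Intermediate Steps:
$o{\left(R \right)} = R + R^{2}$ ($o{\left(R \right)} = R^{2} + R = R + R^{2}$)
$K = \frac{61}{2892}$ ($K = - \frac{549}{-26028} = \left(-549\right) \left(- \frac{1}{26028}\right) = \frac{61}{2892} \approx 0.021093$)
$\frac{1}{\left(44524 - 44918\right) \frac{1}{K + o{\left(-82 \right)}}} = \frac{1}{\left(44524 - 44918\right) \frac{1}{\frac{61}{2892} - 82 \left(1 - 82\right)}} = \frac{1}{\left(44524 - 44918\right) \frac{1}{\frac{61}{2892} - -6642}} = \frac{1}{\left(44524 - 44918\right) \frac{1}{\frac{61}{2892} + 6642}} = \frac{1}{\left(-394\right) \frac{1}{\frac{19208725}{2892}}} = \frac{1}{\left(-394\right) \frac{2892}{19208725}} = \frac{1}{- \frac{1139448}{19208725}} = - \frac{19208725}{1139448}$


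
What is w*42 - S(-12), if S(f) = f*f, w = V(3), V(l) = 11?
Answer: 318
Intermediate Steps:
w = 11
S(f) = f**2
w*42 - S(-12) = 11*42 - 1*(-12)**2 = 462 - 1*144 = 462 - 144 = 318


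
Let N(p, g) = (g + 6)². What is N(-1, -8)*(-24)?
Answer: -96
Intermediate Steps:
N(p, g) = (6 + g)²
N(-1, -8)*(-24) = (6 - 8)²*(-24) = (-2)²*(-24) = 4*(-24) = -96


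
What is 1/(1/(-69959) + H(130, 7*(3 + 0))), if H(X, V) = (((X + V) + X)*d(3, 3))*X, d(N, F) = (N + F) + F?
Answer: 69959/23000420429 ≈ 3.0416e-6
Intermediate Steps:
d(N, F) = N + 2*F (d(N, F) = (F + N) + F = N + 2*F)
H(X, V) = X*(9*V + 18*X) (H(X, V) = (((X + V) + X)*(3 + 2*3))*X = (((V + X) + X)*(3 + 6))*X = ((V + 2*X)*9)*X = (9*V + 18*X)*X = X*(9*V + 18*X))
1/(1/(-69959) + H(130, 7*(3 + 0))) = 1/(1/(-69959) + 9*130*(7*(3 + 0) + 2*130)) = 1/(-1/69959 + 9*130*(7*3 + 260)) = 1/(-1/69959 + 9*130*(21 + 260)) = 1/(-1/69959 + 9*130*281) = 1/(-1/69959 + 328770) = 1/(23000420429/69959) = 69959/23000420429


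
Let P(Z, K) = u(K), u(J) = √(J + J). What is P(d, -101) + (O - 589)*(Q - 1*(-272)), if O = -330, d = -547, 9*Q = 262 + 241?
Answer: -2711969/9 + I*√202 ≈ -3.0133e+5 + 14.213*I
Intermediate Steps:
Q = 503/9 (Q = (262 + 241)/9 = (⅑)*503 = 503/9 ≈ 55.889)
u(J) = √2*√J (u(J) = √(2*J) = √2*√J)
P(Z, K) = √2*√K
P(d, -101) + (O - 589)*(Q - 1*(-272)) = √2*√(-101) + (-330 - 589)*(503/9 - 1*(-272)) = √2*(I*√101) - 919*(503/9 + 272) = I*√202 - 919*2951/9 = I*√202 - 2711969/9 = -2711969/9 + I*√202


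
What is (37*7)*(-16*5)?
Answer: -20720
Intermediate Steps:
(37*7)*(-16*5) = 259*(-80) = -20720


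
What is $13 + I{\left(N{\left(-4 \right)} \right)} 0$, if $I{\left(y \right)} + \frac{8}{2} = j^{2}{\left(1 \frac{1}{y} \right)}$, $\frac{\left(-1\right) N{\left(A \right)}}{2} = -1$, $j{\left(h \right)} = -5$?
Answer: $13$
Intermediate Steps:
$N{\left(A \right)} = 2$ ($N{\left(A \right)} = \left(-2\right) \left(-1\right) = 2$)
$I{\left(y \right)} = 21$ ($I{\left(y \right)} = -4 + \left(-5\right)^{2} = -4 + 25 = 21$)
$13 + I{\left(N{\left(-4 \right)} \right)} 0 = 13 + 21 \cdot 0 = 13 + 0 = 13$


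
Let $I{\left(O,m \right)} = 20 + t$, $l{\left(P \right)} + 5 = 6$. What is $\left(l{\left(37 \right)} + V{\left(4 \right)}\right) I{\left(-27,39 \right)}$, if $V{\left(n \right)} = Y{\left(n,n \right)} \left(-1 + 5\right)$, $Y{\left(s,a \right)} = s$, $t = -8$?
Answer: $204$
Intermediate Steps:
$l{\left(P \right)} = 1$ ($l{\left(P \right)} = -5 + 6 = 1$)
$I{\left(O,m \right)} = 12$ ($I{\left(O,m \right)} = 20 - 8 = 12$)
$V{\left(n \right)} = 4 n$ ($V{\left(n \right)} = n \left(-1 + 5\right) = n 4 = 4 n$)
$\left(l{\left(37 \right)} + V{\left(4 \right)}\right) I{\left(-27,39 \right)} = \left(1 + 4 \cdot 4\right) 12 = \left(1 + 16\right) 12 = 17 \cdot 12 = 204$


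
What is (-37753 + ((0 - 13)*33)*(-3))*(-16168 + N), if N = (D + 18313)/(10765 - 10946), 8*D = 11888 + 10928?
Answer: 107486197018/181 ≈ 5.9385e+8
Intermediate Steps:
D = 2852 (D = (11888 + 10928)/8 = (⅛)*22816 = 2852)
N = -21165/181 (N = (2852 + 18313)/(10765 - 10946) = 21165/(-181) = 21165*(-1/181) = -21165/181 ≈ -116.93)
(-37753 + ((0 - 13)*33)*(-3))*(-16168 + N) = (-37753 + ((0 - 13)*33)*(-3))*(-16168 - 21165/181) = (-37753 - 13*33*(-3))*(-2947573/181) = (-37753 - 429*(-3))*(-2947573/181) = (-37753 + 1287)*(-2947573/181) = -36466*(-2947573/181) = 107486197018/181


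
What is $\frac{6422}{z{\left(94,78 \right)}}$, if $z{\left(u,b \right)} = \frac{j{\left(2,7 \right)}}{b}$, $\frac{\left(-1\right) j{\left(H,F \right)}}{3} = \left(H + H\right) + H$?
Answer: $- \frac{83486}{3} \approx -27829.0$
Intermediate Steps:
$j{\left(H,F \right)} = - 9 H$ ($j{\left(H,F \right)} = - 3 \left(\left(H + H\right) + H\right) = - 3 \left(2 H + H\right) = - 3 \cdot 3 H = - 9 H$)
$z{\left(u,b \right)} = - \frac{18}{b}$ ($z{\left(u,b \right)} = \frac{\left(-9\right) 2}{b} = - \frac{18}{b}$)
$\frac{6422}{z{\left(94,78 \right)}} = \frac{6422}{\left(-18\right) \frac{1}{78}} = \frac{6422}{- \frac{3}{13}} = 6422 \left(- \frac{13}{3}\right) = - \frac{83486}{3}$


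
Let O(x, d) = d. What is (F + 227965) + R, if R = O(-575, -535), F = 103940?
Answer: 331370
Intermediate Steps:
R = -535
(F + 227965) + R = (103940 + 227965) - 535 = 331905 - 535 = 331370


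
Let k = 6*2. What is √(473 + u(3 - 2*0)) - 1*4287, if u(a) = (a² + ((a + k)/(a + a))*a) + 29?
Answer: -4287 + √2074/2 ≈ -4264.2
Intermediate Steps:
k = 12
u(a) = 35 + a² + a/2 (u(a) = (a² + ((a + 12)/(a + a))*a) + 29 = (a² + ((12 + a)/((2*a)))*a) + 29 = (a² + ((12 + a)*(1/(2*a)))*a) + 29 = (a² + ((12 + a)/(2*a))*a) + 29 = (a² + (6 + a/2)) + 29 = (6 + a² + a/2) + 29 = 35 + a² + a/2)
√(473 + u(3 - 2*0)) - 1*4287 = √(473 + (35 + (3 - 2*0)² + (3 - 2*0)/2)) - 1*4287 = √(473 + (35 + (3 + 0)² + (3 + 0)/2)) - 4287 = √(473 + (35 + 3² + (½)*3)) - 4287 = √(473 + (35 + 9 + 3/2)) - 4287 = √(473 + 91/2) - 4287 = √(1037/2) - 4287 = √2074/2 - 4287 = -4287 + √2074/2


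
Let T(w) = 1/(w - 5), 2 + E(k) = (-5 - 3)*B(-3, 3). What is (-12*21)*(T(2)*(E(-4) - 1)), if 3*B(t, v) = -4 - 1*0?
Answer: 644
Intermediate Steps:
B(t, v) = -4/3 (B(t, v) = (-4 - 1*0)/3 = (-4 + 0)/3 = (⅓)*(-4) = -4/3)
E(k) = 26/3 (E(k) = -2 + (-5 - 3)*(-4/3) = -2 - 8*(-4/3) = -2 + 32/3 = 26/3)
T(w) = 1/(-5 + w)
(-12*21)*(T(2)*(E(-4) - 1)) = (-12*21)*((26/3 - 1)/(-5 + 2)) = -252*23/((-3)*3) = -(-84)*23/3 = -252*(-23/9) = 644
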